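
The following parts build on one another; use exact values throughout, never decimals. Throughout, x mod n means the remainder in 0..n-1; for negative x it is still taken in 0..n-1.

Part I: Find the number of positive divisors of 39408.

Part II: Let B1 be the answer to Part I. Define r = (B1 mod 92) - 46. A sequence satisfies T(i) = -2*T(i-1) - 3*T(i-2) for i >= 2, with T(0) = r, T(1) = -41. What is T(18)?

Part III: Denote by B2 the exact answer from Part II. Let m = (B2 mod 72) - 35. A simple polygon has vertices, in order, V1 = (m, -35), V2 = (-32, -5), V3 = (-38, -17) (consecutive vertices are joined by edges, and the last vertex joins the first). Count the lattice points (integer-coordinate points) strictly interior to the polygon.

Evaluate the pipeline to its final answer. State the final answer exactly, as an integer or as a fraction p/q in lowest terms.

Part I: 39408 = 2^4 * 3 * 821; number of divisors = (4+1) * (1+1) * (1+1) = 20; answer 20
Part II: B1 = 20; r = -26; T(2) = -2*(-41) - 3*(-26) = 160; iterating: T(2)=160, T(3)=-197, T(4)=-86, T(5)=763, T(6)=-1268, T(7)=247, T(8)=3310, T(9)=-7361, T(10)=4792, T(11)=12499, T(12)=-39374, T(13)=41251, T(14)=35620, T(15)=-194993, T(16)=283126, T(17)=18727, T(18)=-886832; answer -886832
Part III: B2 = -886832; m = 29; cross terms: (29*-5 - -32*-35)=-1265, (-32*-17 - -38*-5)=354, (-38*-35 - 29*-17)=1823; twice the area = |912| = 912; area = 456; boundary points = 1 + 6 + 1 = 8; strictly interior points = area - boundary/2 + 1 = 453; answer 453

453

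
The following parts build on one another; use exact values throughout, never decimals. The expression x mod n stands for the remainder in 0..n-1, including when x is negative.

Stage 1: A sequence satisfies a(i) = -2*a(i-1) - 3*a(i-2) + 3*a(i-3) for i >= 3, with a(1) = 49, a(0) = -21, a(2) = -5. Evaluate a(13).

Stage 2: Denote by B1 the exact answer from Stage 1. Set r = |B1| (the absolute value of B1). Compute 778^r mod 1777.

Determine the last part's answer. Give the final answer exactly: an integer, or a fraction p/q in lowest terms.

1038

Stage 1: a(3) = -2*(-5) - 3*(49) + 3*(-21) = -200; iterating: a(3)=-200, a(4)=562, a(5)=-539, a(6)=-1208, a(7)=5719, a(8)=-9431, a(9)=-1919, a(10)=49288, a(11)=-121112, a(12)=88603, a(13)=333994; answer 333994
Stage 2: B1 = 333994; r = 333994; squarings mod 1777: 778^1=778, 778^2=1104, 778^4=1571, 778^8=1565, 778^16=519, 778^32=1034, 778^64=1179, 778^128=427, 778^256=1075, 778^512=575, 778^1024=103, 778^2048=1724, 778^4096=1032, 778^8192=601, 778^16384=470, 778^32768=552, 778^65536=837, 778^131072=431, 778^262144=953; 778^333994 = 778^2 * 778^8 * 778^32 * 778^128 * 778^2048 * 778^4096 * 778^65536 * 778^262144 = 1038 (mod 1777); answer 1038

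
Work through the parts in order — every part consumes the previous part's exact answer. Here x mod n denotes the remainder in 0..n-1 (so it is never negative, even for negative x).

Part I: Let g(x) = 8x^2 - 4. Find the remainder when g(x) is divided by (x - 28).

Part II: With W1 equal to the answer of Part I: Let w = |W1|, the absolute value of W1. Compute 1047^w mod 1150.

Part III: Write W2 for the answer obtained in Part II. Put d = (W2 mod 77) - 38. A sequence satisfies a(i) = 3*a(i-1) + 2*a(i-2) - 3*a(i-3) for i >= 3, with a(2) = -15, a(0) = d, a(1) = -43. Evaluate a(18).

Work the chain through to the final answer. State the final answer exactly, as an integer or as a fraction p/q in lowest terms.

-10404090189

Part I: remainder = value at the root: 8*(28)^2 - 4 = (6272) + (-4) = 6268; answer 6268
Part II: W1 = 6268; w = 6268; squarings mod 1150: 1047^1=1047, 1047^2=259, 1047^4=381, 1047^8=261, 1047^16=271, 1047^32=991, 1047^64=1131, 1047^128=361, 1047^256=371, 1047^512=791, 1047^1024=81, 1047^2048=811, 1047^4096=1071; 1047^6268 = 1047^4 * 1047^8 * 1047^16 * 1047^32 * 1047^64 * 1047^2048 * 1047^4096 = 211 (mod 1150); answer 211
Part III: W2 = 211; d = 19; a(3) = 3*(-15) + 2*(-43) - 3*(19) = -188; iterating: a(3)=-188, a(4)=-465, a(5)=-1726, a(6)=-5544, a(7)=-18689, a(8)=-61977, a(9)=-206677, a(10)=-687918, a(11)=-2291177, a(12)=-7629336, a(13)=-25406608, a(14)=-84604965, a(15)=-281740103, a(16)=-938210415, a(17)=-3124296556, a(18)=-10404090189; answer -10404090189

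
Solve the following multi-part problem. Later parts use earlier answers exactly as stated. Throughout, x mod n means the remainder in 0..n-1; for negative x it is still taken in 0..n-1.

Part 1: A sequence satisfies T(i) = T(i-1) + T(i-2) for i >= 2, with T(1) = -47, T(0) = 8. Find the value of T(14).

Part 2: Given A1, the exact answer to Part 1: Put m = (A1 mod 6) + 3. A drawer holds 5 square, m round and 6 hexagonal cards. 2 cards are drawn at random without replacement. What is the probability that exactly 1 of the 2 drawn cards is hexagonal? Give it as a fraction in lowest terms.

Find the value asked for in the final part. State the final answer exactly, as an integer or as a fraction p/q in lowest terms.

Part 1: T(2) = 1*(-47) + 1*(8) = -39; iterating: T(2)=-39, T(3)=-86, T(4)=-125, T(5)=-211, T(6)=-336, T(7)=-547, T(8)=-883, T(9)=-1430, T(10)=-2313, T(11)=-3743, T(12)=-6056, T(13)=-9799, T(14)=-15855; answer -15855
Part 2: A1 = -15855; m = 6; total draws C(17,2) = 136; favorable C(6,1)*C(11,1) = 66; P = 33/68; answer 33/68

33/68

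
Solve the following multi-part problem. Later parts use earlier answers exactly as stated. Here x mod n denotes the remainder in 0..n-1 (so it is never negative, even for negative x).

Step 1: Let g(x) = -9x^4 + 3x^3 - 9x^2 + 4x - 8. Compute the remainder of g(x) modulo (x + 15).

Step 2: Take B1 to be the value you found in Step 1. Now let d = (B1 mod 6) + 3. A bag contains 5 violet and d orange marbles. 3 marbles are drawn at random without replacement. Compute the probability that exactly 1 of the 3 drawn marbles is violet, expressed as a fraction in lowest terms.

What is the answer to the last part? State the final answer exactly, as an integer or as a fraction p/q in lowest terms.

Step 1: remainder = value at the root: -9*(-15)^4 + 3*(-15)^3 - 9*(-15)^2 + 4*(-15)^1 - 8 = (-455625) + (-10125) + (-2025) + (-60) + (-8) = -467843; answer -467843
Step 2: B1 = -467843; d = 4; total draws C(9,3) = 84; favorable C(5,1)*C(4,2) = 30; P = 5/14; answer 5/14

5/14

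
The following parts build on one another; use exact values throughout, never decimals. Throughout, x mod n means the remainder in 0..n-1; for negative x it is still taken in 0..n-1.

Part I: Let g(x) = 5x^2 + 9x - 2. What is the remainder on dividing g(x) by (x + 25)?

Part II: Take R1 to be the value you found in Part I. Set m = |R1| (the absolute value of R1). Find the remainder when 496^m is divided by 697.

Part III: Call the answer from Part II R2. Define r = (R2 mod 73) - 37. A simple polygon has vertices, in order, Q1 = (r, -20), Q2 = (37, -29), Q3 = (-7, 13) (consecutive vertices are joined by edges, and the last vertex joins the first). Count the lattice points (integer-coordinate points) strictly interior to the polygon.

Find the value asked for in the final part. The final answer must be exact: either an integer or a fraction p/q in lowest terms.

Part I: remainder = value at the root: 5*(-25)^2 + 9*(-25)^1 - 2 = (3125) + (-225) + (-2) = 2898; answer 2898
Part II: R1 = 2898; m = 2898; squarings mod 697: 496^1=496, 496^2=672, 496^4=625, 496^8=305, 496^16=324, 496^32=426, 496^64=256, 496^128=18, 496^256=324, 496^512=426, 496^1024=256, 496^2048=18; 496^2898 = 496^2 * 496^16 * 496^64 * 496^256 * 496^512 * 496^2048 = 264 (mod 697); answer 264
Part III: R2 = 264; r = 8; cross terms: (8*-29 - 37*-20)=508, (37*13 - -7*-29)=278, (-7*-20 - 8*13)=36; twice the area = |822| = 822; area = 411; boundary points = 1 + 2 + 3 = 6; strictly interior points = area - boundary/2 + 1 = 409; answer 409

409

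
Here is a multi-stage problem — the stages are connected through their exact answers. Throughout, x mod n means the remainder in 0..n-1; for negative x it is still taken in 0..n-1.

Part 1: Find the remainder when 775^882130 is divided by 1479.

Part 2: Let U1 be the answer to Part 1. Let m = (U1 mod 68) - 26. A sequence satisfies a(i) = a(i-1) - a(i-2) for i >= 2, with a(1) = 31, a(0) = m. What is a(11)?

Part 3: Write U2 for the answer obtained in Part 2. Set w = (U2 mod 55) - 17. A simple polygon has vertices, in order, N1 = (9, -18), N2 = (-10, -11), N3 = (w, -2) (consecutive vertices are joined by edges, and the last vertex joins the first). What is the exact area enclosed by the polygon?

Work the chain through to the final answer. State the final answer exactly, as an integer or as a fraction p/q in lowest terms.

451/2

Part 1: squarings mod 1479: 775^1=775, 775^2=151, 775^4=616, 775^8=832, 775^16=52, 775^32=1225, 775^64=919, 775^128=52, 775^256=1225, 775^512=919, 775^1024=52, 775^2048=1225, 775^4096=919, 775^8192=52, 775^16384=1225, 775^32768=919, 775^65536=52, 775^131072=1225, 775^262144=919, 775^524288=52; 775^882130 = 775^2 * 775^16 * 775^64 * 775^128 * 775^256 * 775^1024 * 775^4096 * 775^8192 * 775^16384 * 775^65536 * 775^262144 * 775^524288 = 457 (mod 1479); answer 457
Part 2: U1 = 457; m = 23; a(2) = 1*(31) - 1*(23) = 8; iterating: a(2)=8, a(3)=-23, a(4)=-31, a(5)=-8, a(6)=23, a(7)=31, a(8)=8, a(9)=-23, a(10)=-31, a(11)=-8; answer -8
Part 3: U2 = -8; w = 30; cross terms: (9*-11 - -10*-18)=-279, (-10*-2 - 30*-11)=350, (30*-18 - 9*-2)=-522; twice the area = |-451| = 451; area = 451/2; answer 451/2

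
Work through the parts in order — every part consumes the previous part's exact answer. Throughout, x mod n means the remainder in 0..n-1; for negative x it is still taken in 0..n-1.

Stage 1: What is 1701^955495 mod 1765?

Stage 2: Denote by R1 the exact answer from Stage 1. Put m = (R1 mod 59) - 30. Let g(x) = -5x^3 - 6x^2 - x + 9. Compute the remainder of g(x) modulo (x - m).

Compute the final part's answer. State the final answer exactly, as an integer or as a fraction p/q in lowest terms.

94077

Stage 1: squarings mod 1765: 1701^1=1701, 1701^2=566, 1701^4=891, 1701^8=1396, 1701^16=256, 1701^32=231, 1701^64=411, 1701^128=1246, 1701^256=1081, 1701^512=131, 1701^1024=1276, 1701^2048=846, 1701^4096=891, 1701^8192=1396, 1701^16384=256, 1701^32768=231, 1701^65536=411, 1701^131072=1246, 1701^262144=1081, 1701^524288=131; 1701^955495 = 1701^1 * 1701^2 * 1701^4 * 1701^32 * 1701^64 * 1701^1024 * 1701^4096 * 1701^32768 * 1701^131072 * 1701^262144 * 1701^524288 = 121 (mod 1765); answer 121
Stage 2: R1 = 121; m = -27; remainder = value at the root: -5*(-27)^3 - 6*(-27)^2 - 1*(-27)^1 + 9 = (98415) + (-4374) + (27) + (9) = 94077; answer 94077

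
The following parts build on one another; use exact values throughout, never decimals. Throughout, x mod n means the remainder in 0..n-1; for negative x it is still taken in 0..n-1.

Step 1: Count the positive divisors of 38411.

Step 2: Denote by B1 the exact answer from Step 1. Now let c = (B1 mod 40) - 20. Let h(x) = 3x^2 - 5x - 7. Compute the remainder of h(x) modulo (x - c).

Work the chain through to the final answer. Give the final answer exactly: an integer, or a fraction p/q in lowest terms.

841

Step 1: 38411 = 71 * 541; number of divisors = (1+1) * (1+1) = 4; answer 4
Step 2: B1 = 4; c = -16; remainder = value at the root: 3*(-16)^2 - 5*(-16)^1 - 7 = (768) + (80) + (-7) = 841; answer 841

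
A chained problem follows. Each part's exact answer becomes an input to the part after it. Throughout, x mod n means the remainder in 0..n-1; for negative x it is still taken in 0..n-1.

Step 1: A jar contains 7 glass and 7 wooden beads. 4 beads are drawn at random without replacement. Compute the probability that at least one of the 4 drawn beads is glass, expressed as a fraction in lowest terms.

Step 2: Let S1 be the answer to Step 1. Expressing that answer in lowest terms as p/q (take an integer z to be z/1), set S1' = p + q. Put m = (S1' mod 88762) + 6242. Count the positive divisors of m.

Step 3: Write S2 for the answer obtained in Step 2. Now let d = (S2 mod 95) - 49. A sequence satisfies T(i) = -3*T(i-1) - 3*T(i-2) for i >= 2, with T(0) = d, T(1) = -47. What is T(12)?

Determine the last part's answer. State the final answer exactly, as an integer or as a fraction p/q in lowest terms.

Step 1: total draws C(14,4) = 1001; complement C(7,4) = 35; favorable 1001 - 35 = 966; P = 138/143; answer 138/143
Step 2: S1 = 138/143; threaded value p + q = 281; m = 6523; 6523 = 11 * 593; number of divisors = (1+1) * (1+1) = 4; answer 4
Step 3: S2 = 4; d = -45; T(2) = -3*(-47) - 3*(-45) = 276; iterating: T(2)=276, T(3)=-687, T(4)=1233, T(5)=-1638, T(6)=1215, T(7)=1269, T(8)=-7452, T(9)=18549, T(10)=-33291, T(11)=44226, T(12)=-32805; answer -32805

-32805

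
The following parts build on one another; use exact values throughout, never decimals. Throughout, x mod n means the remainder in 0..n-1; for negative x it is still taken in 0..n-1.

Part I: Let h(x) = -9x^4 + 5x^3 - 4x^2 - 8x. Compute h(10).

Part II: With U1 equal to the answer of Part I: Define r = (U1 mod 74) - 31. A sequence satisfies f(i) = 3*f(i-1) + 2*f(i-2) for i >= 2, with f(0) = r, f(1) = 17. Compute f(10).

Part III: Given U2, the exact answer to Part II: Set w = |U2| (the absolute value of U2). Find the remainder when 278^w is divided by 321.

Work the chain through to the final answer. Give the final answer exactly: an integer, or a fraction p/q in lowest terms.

Part I: -9*(10)^4 + 5*(10)^3 - 4*(10)^2 - 8*(10)^1 = (-90000) + (5000) + (-400) + (-80) = -85480; answer -85480
Part II: U1 = -85480; r = 33; f(2) = 3*(17) + 2*(33) = 117; iterating: f(2)=117, f(3)=385, f(4)=1389, f(5)=4937, f(6)=17589, f(7)=62641, f(8)=223101, f(9)=794585, f(10)=2829957; answer 2829957
Part III: U2 = 2829957; w = 2829957; squarings mod 321: 278^1=278, 278^2=244, 278^4=151, 278^8=10, 278^16=100, 278^32=49, 278^64=154, 278^128=283, 278^256=160, 278^512=241, 278^1024=301, 278^2048=79, 278^4096=142, 278^8192=262, 278^16384=271, 278^32768=253, 278^65536=130, 278^131072=208, 278^262144=250, 278^524288=226, 278^1048576=37, 278^2097152=85; 278^2829957 = 278^1 * 278^4 * 278^128 * 278^512 * 278^1024 * 278^2048 * 278^8192 * 278^65536 * 278^131072 * 278^524288 * 278^2097152 = 176 (mod 321); answer 176

176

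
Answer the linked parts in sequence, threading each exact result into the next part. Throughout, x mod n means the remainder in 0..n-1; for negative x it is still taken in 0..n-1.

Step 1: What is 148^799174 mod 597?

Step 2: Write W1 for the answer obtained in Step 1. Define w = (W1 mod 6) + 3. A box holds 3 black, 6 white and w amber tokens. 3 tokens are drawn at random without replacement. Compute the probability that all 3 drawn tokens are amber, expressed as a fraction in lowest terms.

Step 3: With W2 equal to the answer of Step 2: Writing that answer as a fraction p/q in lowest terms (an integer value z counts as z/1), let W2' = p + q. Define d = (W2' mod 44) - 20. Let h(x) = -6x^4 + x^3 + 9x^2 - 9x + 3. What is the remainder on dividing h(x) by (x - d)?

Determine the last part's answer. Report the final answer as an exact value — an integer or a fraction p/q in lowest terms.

-14242

Step 1: squarings mod 597: 148^1=148, 148^2=412, 148^4=196, 148^8=208, 148^16=280, 148^32=193, 148^64=235, 148^128=301, 148^256=454, 148^512=151, 148^1024=115, 148^2048=91, 148^4096=520, 148^8192=556, 148^16384=487, 148^32768=160, 148^65536=526, 148^131072=265, 148^262144=376, 148^524288=484; 148^799174 = 148^2 * 148^4 * 148^64 * 148^128 * 148^256 * 148^4096 * 148^8192 * 148^262144 * 148^524288 = 79 (mod 597); answer 79
Step 2: W1 = 79; w = 4; total draws C(13,3) = 286; favorable C(4,3) = 4; P = 2/143; answer 2/143
Step 3: W2 = 2/143; threaded value p + q = 145; d = -7; remainder = value at the root: -6*(-7)^4 + 1*(-7)^3 + 9*(-7)^2 - 9*(-7)^1 + 3 = (-14406) + (-343) + (441) + (63) + (3) = -14242; answer -14242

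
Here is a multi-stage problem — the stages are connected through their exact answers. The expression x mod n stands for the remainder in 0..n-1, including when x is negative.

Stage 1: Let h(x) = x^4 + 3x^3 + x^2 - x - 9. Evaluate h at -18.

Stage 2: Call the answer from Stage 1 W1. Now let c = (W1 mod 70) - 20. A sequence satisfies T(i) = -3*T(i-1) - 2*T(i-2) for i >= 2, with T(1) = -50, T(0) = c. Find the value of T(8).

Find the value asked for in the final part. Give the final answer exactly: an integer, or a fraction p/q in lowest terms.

Stage 1: 1*(-18)^4 + 3*(-18)^3 + 1*(-18)^2 - 1*(-18)^1 - 9 = (104976) + (-17496) + (324) + (18) + (-9) = 87813; answer 87813
Stage 2: W1 = 87813; c = 13; T(2) = -3*(-50) - 2*(13) = 124; iterating: T(2)=124, T(3)=-272, T(4)=568, T(5)=-1160, T(6)=2344, T(7)=-4712, T(8)=9448; answer 9448

9448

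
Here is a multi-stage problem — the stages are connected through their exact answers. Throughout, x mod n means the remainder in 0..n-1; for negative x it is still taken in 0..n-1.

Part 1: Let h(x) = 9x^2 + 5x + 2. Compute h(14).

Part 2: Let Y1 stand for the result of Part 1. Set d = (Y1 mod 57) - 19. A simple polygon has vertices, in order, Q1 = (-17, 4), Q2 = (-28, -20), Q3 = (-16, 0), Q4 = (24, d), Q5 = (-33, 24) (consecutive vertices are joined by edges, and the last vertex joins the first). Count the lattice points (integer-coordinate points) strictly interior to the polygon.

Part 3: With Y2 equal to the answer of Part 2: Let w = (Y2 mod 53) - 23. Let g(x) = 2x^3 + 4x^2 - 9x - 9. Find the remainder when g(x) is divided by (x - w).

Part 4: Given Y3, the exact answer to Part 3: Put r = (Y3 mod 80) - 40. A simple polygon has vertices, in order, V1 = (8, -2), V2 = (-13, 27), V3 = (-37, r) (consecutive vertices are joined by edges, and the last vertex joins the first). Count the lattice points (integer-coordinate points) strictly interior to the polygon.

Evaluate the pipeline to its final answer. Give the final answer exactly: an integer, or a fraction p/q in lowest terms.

Part 1: 9*(14)^2 + 5*(14)^1 + 2 = (1764) + (70) + (2) = 1836; answer 1836
Part 2: Y1 = 1836; d = -7; cross terms: (-17*-20 - -28*4)=452, (-28*0 - -16*-20)=-320, (-16*-7 - 24*0)=112, (24*24 - -33*-7)=345, (-33*4 - -17*24)=276; twice the area = |865| = 865; area = 865/2; boundary points = 1 + 4 + 1 + 1 + 4 = 11; strictly interior points = area - boundary/2 + 1 = 428; answer 428
Part 3: Y2 = 428; w = -19; remainder = value at the root: 2*(-19)^3 + 4*(-19)^2 - 9*(-19)^1 - 9 = (-13718) + (1444) + (171) + (-9) = -12112; answer -12112
Part 4: Y3 = -12112; r = 8; cross terms: (8*27 - -13*-2)=190, (-13*8 - -37*27)=895, (-37*-2 - 8*8)=10; twice the area = |1095| = 1095; area = 1095/2; boundary points = 1 + 1 + 5 = 7; strictly interior points = area - boundary/2 + 1 = 545; answer 545

545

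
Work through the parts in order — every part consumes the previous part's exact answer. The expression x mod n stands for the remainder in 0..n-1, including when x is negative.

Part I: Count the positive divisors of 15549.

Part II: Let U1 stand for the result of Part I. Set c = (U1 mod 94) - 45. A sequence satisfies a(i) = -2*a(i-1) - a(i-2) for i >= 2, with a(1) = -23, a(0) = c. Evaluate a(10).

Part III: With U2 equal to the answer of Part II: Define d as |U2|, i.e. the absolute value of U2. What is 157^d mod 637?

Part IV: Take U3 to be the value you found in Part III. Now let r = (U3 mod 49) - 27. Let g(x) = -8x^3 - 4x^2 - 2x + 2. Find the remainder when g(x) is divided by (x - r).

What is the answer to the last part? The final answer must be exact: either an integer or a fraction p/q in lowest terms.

26132

Part I: 15549 = 3 * 71 * 73; number of divisors = (1+1) * (1+1) * (1+1) = 8; answer 8
Part II: U1 = 8; c = -37; a(2) = -2*(-23) - 1*(-37) = 83; iterating: a(2)=83, a(3)=-143, a(4)=203, a(5)=-263, a(6)=323, a(7)=-383, a(8)=443, a(9)=-503, a(10)=563; answer 563
Part III: U2 = 563; d = 563; squarings mod 637: 157^1=157, 157^2=443, 157^4=53, 157^8=261, 157^16=599, 157^32=170, 157^64=235, 157^128=443, 157^256=53, 157^512=261; 157^563 = 157^1 * 157^2 * 157^16 * 157^32 * 157^512 = 404 (mod 637); answer 404
Part IV: U3 = 404; r = -15; remainder = value at the root: -8*(-15)^3 - 4*(-15)^2 - 2*(-15)^1 + 2 = (27000) + (-900) + (30) + (2) = 26132; answer 26132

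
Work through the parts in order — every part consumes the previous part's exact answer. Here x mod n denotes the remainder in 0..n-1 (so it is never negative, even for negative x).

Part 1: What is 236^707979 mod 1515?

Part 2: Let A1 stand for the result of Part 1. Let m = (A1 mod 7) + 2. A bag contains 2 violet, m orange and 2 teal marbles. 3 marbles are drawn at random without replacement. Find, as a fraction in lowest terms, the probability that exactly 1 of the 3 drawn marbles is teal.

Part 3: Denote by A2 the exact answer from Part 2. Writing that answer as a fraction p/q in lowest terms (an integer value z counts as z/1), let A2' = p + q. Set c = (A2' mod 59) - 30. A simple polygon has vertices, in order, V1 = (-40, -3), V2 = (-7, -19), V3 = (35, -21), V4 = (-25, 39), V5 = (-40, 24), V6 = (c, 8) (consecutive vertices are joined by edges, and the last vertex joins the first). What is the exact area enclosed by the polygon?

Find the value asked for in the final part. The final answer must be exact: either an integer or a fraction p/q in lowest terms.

Part 1: squarings mod 1515: 236^1=236, 236^2=1156, 236^4=106, 236^8=631, 236^16=1231, 236^32=361, 236^64=31, 236^128=961, 236^256=886, 236^512=226, 236^1024=1081, 236^2048=496, 236^4096=586, 236^8192=1006, 236^16384=16, 236^32768=256, 236^65536=391, 236^131072=1381, 236^262144=1291, 236^524288=181; 236^707979 = 236^1 * 236^2 * 236^8 * 236^128 * 236^256 * 236^1024 * 236^2048 * 236^16384 * 236^32768 * 236^131072 * 236^524288 = 656 (mod 1515); answer 656
Part 2: A1 = 656; m = 7; total draws C(11,3) = 165; favorable C(2,1)*C(9,2) = 72; P = 24/55; answer 24/55
Part 3: A2 = 24/55; threaded value p + q = 79; c = -10; cross terms: (-40*-19 - -7*-3)=739, (-7*-21 - 35*-19)=812, (35*39 - -25*-21)=840, (-25*24 - -40*39)=960, (-40*8 - -10*24)=-80, (-10*-3 - -40*8)=350; twice the area = |3621| = 3621; area = 3621/2; answer 3621/2

3621/2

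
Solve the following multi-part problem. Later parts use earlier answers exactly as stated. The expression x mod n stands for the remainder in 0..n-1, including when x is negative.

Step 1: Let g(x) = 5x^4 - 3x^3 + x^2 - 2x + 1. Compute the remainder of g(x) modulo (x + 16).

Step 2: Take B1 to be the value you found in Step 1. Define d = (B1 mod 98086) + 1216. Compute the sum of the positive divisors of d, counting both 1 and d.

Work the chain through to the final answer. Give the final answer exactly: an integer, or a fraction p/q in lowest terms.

Step 1: remainder = value at the root: 5*(-16)^4 - 3*(-16)^3 + 1*(-16)^2 - 2*(-16)^1 + 1 = (327680) + (12288) + (256) + (32) + (1) = 340257; answer 340257
Step 2: B1 = 340257; d = 47215; 47215 = 5 * 7 * 19 * 71; sigma = (1 + 5) * (1 + 7) * (1 + 19) * (1 + 71) = 6 * 8 * 20 * 72 = 69120; answer 69120

69120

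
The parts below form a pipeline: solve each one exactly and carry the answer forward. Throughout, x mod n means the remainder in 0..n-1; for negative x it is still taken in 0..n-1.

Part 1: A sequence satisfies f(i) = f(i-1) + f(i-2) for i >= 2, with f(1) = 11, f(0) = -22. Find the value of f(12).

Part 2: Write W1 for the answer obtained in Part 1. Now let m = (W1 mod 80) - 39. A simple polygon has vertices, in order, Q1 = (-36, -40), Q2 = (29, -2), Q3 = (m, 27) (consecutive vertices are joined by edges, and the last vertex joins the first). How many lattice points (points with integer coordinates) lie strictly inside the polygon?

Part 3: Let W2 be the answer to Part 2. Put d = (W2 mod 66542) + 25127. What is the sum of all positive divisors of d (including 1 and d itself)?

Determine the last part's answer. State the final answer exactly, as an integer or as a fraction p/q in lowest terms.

Part 1: f(2) = 1*(11) + 1*(-22) = -11; iterating: f(2)=-11, f(3)=0, f(4)=-11, f(5)=-11, f(6)=-22, f(7)=-33, f(8)=-55, f(9)=-88, f(10)=-143, f(11)=-231, f(12)=-374; answer -374
Part 2: W1 = -374; m = -13; cross terms: (-36*-2 - 29*-40)=1232, (29*27 - -13*-2)=757, (-13*-40 - -36*27)=1492; twice the area = |3481| = 3481; area = 3481/2; boundary points = 1 + 1 + 1 = 3; strictly interior points = area - boundary/2 + 1 = 1740; answer 1740
Part 3: W2 = 1740; d = 26867; 26867 = 67 * 401; sigma = (1 + 67) * (1 + 401) = 68 * 402 = 27336; answer 27336

27336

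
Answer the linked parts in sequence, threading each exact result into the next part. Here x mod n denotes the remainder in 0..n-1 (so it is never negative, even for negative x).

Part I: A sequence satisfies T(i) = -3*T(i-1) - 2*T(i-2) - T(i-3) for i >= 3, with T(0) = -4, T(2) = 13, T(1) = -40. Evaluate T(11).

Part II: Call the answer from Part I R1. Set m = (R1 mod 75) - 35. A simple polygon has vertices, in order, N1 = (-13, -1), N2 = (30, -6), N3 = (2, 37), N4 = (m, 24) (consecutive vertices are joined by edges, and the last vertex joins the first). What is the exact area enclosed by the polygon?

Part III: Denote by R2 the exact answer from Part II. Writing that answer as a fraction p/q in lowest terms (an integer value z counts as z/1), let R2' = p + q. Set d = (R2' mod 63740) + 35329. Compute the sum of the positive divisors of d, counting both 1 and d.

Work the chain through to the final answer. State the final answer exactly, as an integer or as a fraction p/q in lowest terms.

Part I: T(3) = -3*(13) - 2*(-40) - 1*(-4) = 45; iterating: T(3)=45, T(4)=-121, T(5)=260, T(6)=-583, T(7)=1350, T(8)=-3144, T(9)=7315, T(10)=-17007, T(11)=39535; answer 39535
Part II: R1 = 39535; m = -25; cross terms: (-13*-6 - 30*-1)=108, (30*37 - 2*-6)=1122, (2*24 - -25*37)=973, (-25*-1 - -13*24)=337; twice the area = |2540| = 2540; area = 1270; answer 1270
Part III: R2 = 1270; threaded value p + q = 1271; d = 36600; 36600 = 2^3 * 3 * 5^2 * 61; sigma = (1 + 2 + 4 + 8) * (1 + 3) * (1 + 5 + 25) * (1 + 61) = 15 * 4 * 31 * 62 = 115320; answer 115320

115320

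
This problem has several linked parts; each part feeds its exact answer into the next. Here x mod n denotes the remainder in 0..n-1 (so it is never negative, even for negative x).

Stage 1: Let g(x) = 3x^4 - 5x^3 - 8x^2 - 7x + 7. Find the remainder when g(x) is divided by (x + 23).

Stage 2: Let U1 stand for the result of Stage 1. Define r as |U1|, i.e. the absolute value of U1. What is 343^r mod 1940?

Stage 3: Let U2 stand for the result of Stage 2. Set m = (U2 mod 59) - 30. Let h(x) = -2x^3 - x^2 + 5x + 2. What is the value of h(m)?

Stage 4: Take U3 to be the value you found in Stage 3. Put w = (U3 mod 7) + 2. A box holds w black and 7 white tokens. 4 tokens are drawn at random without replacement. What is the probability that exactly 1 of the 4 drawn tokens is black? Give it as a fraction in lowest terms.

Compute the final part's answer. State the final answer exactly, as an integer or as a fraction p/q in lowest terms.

Stage 1: remainder = value at the root: 3*(-23)^4 - 5*(-23)^3 - 8*(-23)^2 - 7*(-23)^1 + 7 = (839523) + (60835) + (-4232) + (161) + (7) = 896294; answer 896294
Stage 2: U1 = 896294; r = 896294; squarings mod 1940: 343^1=343, 343^2=1249, 343^4=241, 343^8=1821, 343^16=581, 343^32=1, 343^64=1, 343^128=1, 343^256=1, 343^512=1, 343^1024=1, 343^2048=1, 343^4096=1, 343^8192=1, 343^16384=1, 343^32768=1, 343^65536=1, 343^131072=1, 343^262144=1, 343^524288=1; 343^896294 = 343^2 * 343^4 * 343^32 * 343^256 * 343^1024 * 343^2048 * 343^8192 * 343^32768 * 343^65536 * 343^262144 * 343^524288 = 309 (mod 1940); answer 309
Stage 3: U2 = 309; m = -16; -2*(-16)^3 - 1*(-16)^2 + 5*(-16)^1 + 2 = (8192) + (-256) + (-80) + (2) = 7858; answer 7858
Stage 4: U3 = 7858; w = 6; total draws C(13,4) = 715; favorable C(6,1)*C(7,3) = 210; P = 42/143; answer 42/143

42/143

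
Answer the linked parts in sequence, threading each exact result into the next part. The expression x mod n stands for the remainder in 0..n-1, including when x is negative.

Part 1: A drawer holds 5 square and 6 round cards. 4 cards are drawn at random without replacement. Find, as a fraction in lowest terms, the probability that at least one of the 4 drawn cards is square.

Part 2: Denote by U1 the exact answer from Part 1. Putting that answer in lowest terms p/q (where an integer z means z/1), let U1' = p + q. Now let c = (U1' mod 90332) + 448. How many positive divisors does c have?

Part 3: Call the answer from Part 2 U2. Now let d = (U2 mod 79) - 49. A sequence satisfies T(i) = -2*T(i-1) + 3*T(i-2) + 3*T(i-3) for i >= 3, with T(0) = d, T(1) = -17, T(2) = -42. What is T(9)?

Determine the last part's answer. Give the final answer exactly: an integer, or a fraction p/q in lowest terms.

Part 1: total draws C(11,4) = 330; complement C(6,4) = 15; favorable 330 - 15 = 315; P = 21/22; answer 21/22
Part 2: U1 = 21/22; threaded value p + q = 43; c = 491; 491 is prime, so its only divisors are 1 and 491; count = 2; answer 2
Part 3: U2 = 2; d = -47; T(3) = -2*(-42) + 3*(-17) + 3*(-47) = -108; iterating: T(3)=-108, T(4)=39, T(5)=-528, T(6)=849, T(7)=-3165, T(8)=7293, T(9)=-21534; answer -21534

-21534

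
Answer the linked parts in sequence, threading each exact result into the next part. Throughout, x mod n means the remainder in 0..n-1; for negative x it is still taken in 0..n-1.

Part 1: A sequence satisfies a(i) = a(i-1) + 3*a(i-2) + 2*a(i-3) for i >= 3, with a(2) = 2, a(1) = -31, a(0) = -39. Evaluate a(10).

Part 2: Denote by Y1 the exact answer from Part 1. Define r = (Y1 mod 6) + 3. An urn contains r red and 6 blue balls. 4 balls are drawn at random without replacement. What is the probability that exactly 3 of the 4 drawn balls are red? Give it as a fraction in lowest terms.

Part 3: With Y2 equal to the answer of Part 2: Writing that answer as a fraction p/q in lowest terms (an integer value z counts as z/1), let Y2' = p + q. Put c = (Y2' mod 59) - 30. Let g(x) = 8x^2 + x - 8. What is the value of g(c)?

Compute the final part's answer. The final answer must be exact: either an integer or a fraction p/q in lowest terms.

Part 1: a(3) = 1*(2) + 3*(-31) + 2*(-39) = -169; iterating: a(3)=-169, a(4)=-225, a(5)=-728, a(6)=-1741, a(7)=-4375, a(8)=-11054, a(9)=-27661, a(10)=-69573; answer -69573
Part 2: Y1 = -69573; r = 6; total draws C(12,4) = 495; favorable C(6,3)*C(6,1) = 120; P = 8/33; answer 8/33
Part 3: Y2 = 8/33; threaded value p + q = 41; c = 11; 8*(11)^2 + 1*(11)^1 - 8 = (968) + (11) + (-8) = 971; answer 971

971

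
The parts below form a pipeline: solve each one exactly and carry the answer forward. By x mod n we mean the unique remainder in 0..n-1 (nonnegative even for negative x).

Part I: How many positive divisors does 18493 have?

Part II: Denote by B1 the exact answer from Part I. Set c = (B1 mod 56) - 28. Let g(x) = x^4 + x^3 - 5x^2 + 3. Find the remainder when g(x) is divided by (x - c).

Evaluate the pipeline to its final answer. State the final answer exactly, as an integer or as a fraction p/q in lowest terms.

Part I: 18493 is prime, so its only divisors are 1 and 18493; count = 2; answer 2
Part II: B1 = 2; c = -26; remainder = value at the root: 1*(-26)^4 + 1*(-26)^3 - 5*(-26)^2 + 3 = (456976) + (-17576) + (-3380) + (3) = 436023; answer 436023

436023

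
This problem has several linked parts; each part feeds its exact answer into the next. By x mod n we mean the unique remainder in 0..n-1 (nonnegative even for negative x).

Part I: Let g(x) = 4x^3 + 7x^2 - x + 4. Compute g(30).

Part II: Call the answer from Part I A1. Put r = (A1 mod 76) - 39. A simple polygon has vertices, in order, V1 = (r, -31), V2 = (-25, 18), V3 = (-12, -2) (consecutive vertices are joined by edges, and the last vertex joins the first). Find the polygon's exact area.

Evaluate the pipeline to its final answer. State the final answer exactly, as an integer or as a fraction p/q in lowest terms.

Part I: 4*(30)^3 + 7*(30)^2 - 1*(30)^1 + 4 = (108000) + (6300) + (-30) + (4) = 114274; answer 114274
Part II: A1 = 114274; r = 7; cross terms: (7*18 - -25*-31)=-649, (-25*-2 - -12*18)=266, (-12*-31 - 7*-2)=386; twice the area = |3| = 3; area = 3/2; answer 3/2

3/2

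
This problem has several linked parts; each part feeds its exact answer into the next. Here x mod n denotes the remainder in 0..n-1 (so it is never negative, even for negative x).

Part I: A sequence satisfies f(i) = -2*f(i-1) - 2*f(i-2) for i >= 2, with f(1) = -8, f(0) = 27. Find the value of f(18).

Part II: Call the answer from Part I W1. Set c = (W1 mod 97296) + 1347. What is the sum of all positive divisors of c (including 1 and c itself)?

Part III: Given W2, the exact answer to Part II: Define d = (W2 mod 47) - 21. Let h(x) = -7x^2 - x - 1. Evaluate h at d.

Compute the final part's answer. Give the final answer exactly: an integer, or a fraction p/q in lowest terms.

-337

Part I: f(2) = -2*(-8) - 2*(27) = -38; iterating: f(2)=-38, f(3)=92, f(4)=-108, f(5)=32, f(6)=152, f(7)=-368, f(8)=432, f(9)=-128, f(10)=-608, f(11)=1472, f(12)=-1728, f(13)=512, f(14)=2432, f(15)=-5888, f(16)=6912, f(17)=-2048, f(18)=-9728; answer -9728
Part II: W1 = -9728; c = 88915; 88915 = 5 * 17783; sigma = (1 + 5) * (1 + 17783) = 6 * 17784 = 106704; answer 106704
Part III: W2 = 106704; d = -7; -7*(-7)^2 - 1*(-7)^1 - 1 = (-343) + (7) + (-1) = -337; answer -337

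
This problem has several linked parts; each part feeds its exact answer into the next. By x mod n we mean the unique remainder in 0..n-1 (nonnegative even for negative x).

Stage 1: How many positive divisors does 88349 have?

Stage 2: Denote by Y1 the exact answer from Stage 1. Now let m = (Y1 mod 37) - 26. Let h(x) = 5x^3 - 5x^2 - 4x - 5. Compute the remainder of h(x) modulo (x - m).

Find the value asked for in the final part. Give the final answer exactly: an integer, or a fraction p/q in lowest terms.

Stage 1: 88349 = 17 * 5197; number of divisors = (1+1) * (1+1) = 4; answer 4
Stage 2: Y1 = 4; m = -22; remainder = value at the root: 5*(-22)^3 - 5*(-22)^2 - 4*(-22)^1 - 5 = (-53240) + (-2420) + (88) + (-5) = -55577; answer -55577

-55577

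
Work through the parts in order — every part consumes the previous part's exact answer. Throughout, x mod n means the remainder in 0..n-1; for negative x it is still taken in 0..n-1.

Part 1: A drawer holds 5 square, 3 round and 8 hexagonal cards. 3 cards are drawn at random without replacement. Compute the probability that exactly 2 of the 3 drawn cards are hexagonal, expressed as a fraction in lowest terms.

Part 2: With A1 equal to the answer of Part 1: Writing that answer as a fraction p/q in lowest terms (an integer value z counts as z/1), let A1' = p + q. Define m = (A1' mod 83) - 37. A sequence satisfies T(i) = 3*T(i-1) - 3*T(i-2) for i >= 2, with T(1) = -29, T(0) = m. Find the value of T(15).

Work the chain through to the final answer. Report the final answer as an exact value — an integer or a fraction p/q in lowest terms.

Part 1: total draws C(16,3) = 560; favorable C(8,2)*C(8,1) = 224; P = 2/5; answer 2/5
Part 2: A1 = 2/5; threaded value p + q = 7; m = -30; T(2) = 3*(-29) - 3*(-30) = 3; iterating: T(2)=3, T(3)=96, T(4)=279, T(5)=549, T(6)=810, T(7)=783, T(8)=-81, T(9)=-2592, T(10)=-7533, T(11)=-14823, T(12)=-21870, T(13)=-21141, T(14)=2187, T(15)=69984; answer 69984

69984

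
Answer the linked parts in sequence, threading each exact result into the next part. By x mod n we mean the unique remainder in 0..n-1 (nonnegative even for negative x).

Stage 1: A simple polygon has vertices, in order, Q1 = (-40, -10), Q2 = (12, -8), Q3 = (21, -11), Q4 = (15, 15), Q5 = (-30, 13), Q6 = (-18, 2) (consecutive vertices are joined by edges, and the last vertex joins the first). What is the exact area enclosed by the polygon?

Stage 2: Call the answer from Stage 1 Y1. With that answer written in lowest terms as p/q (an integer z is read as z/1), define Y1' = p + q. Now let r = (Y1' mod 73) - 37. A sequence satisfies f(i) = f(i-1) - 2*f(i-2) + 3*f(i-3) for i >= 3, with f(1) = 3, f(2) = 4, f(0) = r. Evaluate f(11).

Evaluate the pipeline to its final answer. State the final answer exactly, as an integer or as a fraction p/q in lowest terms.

Stage 1: cross terms: (-40*-8 - 12*-10)=440, (12*-11 - 21*-8)=36, (21*15 - 15*-11)=480, (15*13 - -30*15)=645, (-30*2 - -18*13)=174, (-18*-10 - -40*2)=260; twice the area = |2035| = 2035; area = 2035/2; answer 2035/2
Stage 2: Y1 = 2035/2; threaded value p + q = 2037; r = 29; f(3) = 1*(4) - 2*(3) + 3*(29) = 85; iterating: f(3)=85, f(4)=86, f(5)=-72, f(6)=11, f(7)=413, f(8)=175, f(9)=-618, f(10)=271, f(11)=2032; answer 2032

2032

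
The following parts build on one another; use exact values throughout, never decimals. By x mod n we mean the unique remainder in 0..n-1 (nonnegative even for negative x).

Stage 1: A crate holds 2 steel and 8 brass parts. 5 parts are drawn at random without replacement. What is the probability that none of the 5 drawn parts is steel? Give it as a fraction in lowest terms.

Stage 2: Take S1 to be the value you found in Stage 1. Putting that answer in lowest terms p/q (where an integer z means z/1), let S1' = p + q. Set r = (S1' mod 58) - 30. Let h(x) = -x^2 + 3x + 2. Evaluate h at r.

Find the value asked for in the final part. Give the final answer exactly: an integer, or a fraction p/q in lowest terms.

-416

Stage 1: total draws C(10,5) = 252; favorable C(8,5) = 56; P = 2/9; answer 2/9
Stage 2: S1 = 2/9; threaded value p + q = 11; r = -19; -1*(-19)^2 + 3*(-19)^1 + 2 = (-361) + (-57) + (2) = -416; answer -416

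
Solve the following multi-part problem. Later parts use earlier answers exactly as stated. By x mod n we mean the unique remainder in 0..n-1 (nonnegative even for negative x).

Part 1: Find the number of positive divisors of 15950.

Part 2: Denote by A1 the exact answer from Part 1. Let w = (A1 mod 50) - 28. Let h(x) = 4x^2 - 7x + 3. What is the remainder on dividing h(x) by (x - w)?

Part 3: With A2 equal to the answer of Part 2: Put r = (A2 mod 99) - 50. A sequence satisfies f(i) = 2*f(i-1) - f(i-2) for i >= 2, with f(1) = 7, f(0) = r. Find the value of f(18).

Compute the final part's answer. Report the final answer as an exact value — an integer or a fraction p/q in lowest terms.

-639

Part 1: 15950 = 2 * 5^2 * 11 * 29; number of divisors = (1+1) * (2+1) * (1+1) * (1+1) = 24; answer 24
Part 2: A1 = 24; w = -4; remainder = value at the root: 4*(-4)^2 - 7*(-4)^1 + 3 = (64) + (28) + (3) = 95; answer 95
Part 3: A2 = 95; r = 45; f(2) = 2*(7) - 1*(45) = -31; iterating: f(2)=-31, f(3)=-69, f(4)=-107, f(5)=-145, f(6)=-183, f(7)=-221, f(8)=-259, f(9)=-297, f(10)=-335, f(11)=-373, f(12)=-411, f(13)=-449, f(14)=-487, f(15)=-525, f(16)=-563, f(17)=-601, f(18)=-639; answer -639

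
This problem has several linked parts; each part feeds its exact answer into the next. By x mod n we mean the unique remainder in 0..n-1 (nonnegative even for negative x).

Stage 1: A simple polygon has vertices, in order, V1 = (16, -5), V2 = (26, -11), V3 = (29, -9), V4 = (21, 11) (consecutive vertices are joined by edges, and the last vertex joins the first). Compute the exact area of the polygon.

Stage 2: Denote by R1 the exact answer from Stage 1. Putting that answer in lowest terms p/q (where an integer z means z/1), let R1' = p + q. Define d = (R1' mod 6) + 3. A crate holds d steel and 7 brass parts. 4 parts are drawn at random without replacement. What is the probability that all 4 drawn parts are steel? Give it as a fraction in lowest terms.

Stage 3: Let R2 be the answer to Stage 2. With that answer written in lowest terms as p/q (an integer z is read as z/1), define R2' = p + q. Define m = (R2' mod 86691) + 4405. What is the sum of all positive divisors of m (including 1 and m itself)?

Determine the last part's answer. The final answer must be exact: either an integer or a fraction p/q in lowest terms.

Stage 1: cross terms: (16*-11 - 26*-5)=-46, (26*-9 - 29*-11)=85, (29*11 - 21*-9)=508, (21*-5 - 16*11)=-281; twice the area = |266| = 266; area = 133; answer 133
Stage 2: R1 = 133; threaded value p + q = 134; d = 5; total draws C(12,4) = 495; favorable C(5,4) = 5; P = 1/99; answer 1/99
Stage 3: R2 = 1/99; threaded value p + q = 100; m = 4505; 4505 = 5 * 17 * 53; sigma = (1 + 5) * (1 + 17) * (1 + 53) = 6 * 18 * 54 = 5832; answer 5832

5832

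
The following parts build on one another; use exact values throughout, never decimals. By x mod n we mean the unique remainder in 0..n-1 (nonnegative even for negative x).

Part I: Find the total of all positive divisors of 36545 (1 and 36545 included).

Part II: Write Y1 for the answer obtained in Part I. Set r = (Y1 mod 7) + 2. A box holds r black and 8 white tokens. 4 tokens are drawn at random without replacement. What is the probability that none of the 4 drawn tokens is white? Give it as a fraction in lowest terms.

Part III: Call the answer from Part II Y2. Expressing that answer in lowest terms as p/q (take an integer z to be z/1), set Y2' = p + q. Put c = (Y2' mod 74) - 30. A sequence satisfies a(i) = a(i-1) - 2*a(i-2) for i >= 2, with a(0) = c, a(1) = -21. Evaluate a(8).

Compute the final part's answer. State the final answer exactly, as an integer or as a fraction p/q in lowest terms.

Part I: 36545 = 5 * 7309; sigma = (1 + 5) * (1 + 7309) = 6 * 7310 = 43860; answer 43860
Part II: Y1 = 43860; r = 7; total draws C(15,4) = 1365; favorable C(7,4) = 35; P = 1/39; answer 1/39
Part III: Y2 = 1/39; threaded value p + q = 40; c = 10; a(2) = 1*(-21) - 2*(10) = -41; iterating: a(2)=-41, a(3)=1, a(4)=83, a(5)=81, a(6)=-85, a(7)=-247, a(8)=-77; answer -77

-77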